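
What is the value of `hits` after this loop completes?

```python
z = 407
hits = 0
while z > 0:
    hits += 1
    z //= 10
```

Count digits by repeated division by 10
`hits` takes the values: 0 → 1 → 2 → 3

Answer: 3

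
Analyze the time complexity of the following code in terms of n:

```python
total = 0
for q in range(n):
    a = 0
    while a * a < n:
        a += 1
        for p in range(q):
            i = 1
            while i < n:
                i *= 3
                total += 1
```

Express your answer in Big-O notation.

Each loop level contributes: n × √n × n × log n. Multiplying the contributions gives O(n^2√n log n).

Answer: O(n^2√n log n)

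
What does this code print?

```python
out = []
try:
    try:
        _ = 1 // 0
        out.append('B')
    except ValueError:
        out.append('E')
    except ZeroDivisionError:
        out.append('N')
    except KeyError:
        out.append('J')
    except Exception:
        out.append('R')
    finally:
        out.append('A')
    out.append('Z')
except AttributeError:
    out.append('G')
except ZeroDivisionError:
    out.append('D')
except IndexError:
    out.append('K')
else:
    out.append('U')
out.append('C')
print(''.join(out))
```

Execution trace: 'N' (inner except ZeroDivisionError) → 'A' (inner finally) → 'Z' (try body, no exception) → 'U' (else) → 'C' (after the try/except). Output: NAZUC

Answer: NAZUC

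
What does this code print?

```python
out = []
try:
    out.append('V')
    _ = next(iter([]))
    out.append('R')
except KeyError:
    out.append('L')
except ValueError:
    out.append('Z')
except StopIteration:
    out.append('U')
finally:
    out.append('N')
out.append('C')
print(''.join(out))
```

Execution trace: 'V' (try body) → 'U' (except StopIteration) → 'N' (finally) → 'C' (after the try/except). Output: VUNC

Answer: VUNC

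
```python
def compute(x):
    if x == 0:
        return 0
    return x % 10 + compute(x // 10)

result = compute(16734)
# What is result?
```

Sum of digits of 16734: 4 + 3 + 7 + 6 + 1 = 21

Answer: 21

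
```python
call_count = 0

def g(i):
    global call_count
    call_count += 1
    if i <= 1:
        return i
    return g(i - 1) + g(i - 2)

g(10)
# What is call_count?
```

Calls(i) = 1 + Calls(i-1) + Calls(i-2); Calls(0)=Calls(1)=1. For i=10 this gives 177.

Answer: 177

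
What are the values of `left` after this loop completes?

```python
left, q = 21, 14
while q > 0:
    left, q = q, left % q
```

GCD of 21 and 14
`left` takes the values: 21 → 14 → 7

Answer: 7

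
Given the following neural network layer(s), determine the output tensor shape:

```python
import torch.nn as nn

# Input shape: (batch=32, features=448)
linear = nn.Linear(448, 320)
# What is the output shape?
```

Input: (32, 448) -> Output: (32, 320)

Answer: (32, 320)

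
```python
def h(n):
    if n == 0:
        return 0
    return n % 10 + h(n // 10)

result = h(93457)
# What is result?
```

Sum of digits of 93457: 7 + 5 + 4 + 3 + 9 = 28

Answer: 28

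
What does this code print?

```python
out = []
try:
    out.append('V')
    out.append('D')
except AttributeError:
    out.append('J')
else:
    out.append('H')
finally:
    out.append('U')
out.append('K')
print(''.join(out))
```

Execution trace: 'V' (try body) → 'D' (try body, no exception) → 'H' (else) → 'U' (finally) → 'K' (after the try/except). Output: VDHUK

Answer: VDHUK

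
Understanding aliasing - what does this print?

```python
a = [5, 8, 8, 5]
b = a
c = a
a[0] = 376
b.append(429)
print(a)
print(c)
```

Key concept: multiple aliases.
Step by step:
`a = [5, 8, 8, 5]` → a = [5, 8, 8, 5]
`b = a` → b = [5, 8, 8, 5] (same object as a)
`c = a` → c = [5, 8, 8, 5] (same object as a, b)
`a[0] = 376` → a = [376, 8, 8, 5] (same object as b, c); b = [376, 8, 8, 5] (same object as a, c); c = [376, 8, 8, 5] (same object as a, b)
`b.append(429)` → a = [376, 8, 8, 5, 429] (same object as b, c); b = [376, 8, 8, 5, 429] (same object as a, c); c = [376, 8, 8, 5, 429] (same object as a, b)
`print(a)` → prints [376, 8, 8, 5, 429]
`print(c)` → prints [376, 8, 8, 5, 429]

Answer:
[376, 8, 8, 5, 429]
[376, 8, 8, 5, 429]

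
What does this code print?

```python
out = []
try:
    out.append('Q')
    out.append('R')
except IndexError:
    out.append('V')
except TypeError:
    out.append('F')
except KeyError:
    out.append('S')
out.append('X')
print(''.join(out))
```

Execution trace: 'Q' (try body) → 'R' (try body, no exception) → 'X' (after the try/except). Output: QRX

Answer: QRX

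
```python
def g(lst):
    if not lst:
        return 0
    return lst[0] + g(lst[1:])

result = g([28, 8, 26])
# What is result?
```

28 + 8 + 26 + 0 = 62

Answer: 62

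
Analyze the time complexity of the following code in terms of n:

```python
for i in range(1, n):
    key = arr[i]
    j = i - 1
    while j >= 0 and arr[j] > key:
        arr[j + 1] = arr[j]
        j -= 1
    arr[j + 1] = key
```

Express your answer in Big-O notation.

This is Insertion sort. Time complexity: O(n²).

Answer: O(n²)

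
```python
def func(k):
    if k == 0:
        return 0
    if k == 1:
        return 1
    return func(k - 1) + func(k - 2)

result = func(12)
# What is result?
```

Build up from base cases: func(0)=0, func(1)=1, func(2)=1, func(3)=2, func(4)=3, func(5)=5, func(6)=8, ..., func(12)=144

Answer: 144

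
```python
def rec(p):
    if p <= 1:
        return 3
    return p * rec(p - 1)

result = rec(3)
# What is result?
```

rec(3) = 3 * 2 * 3 = 18

Answer: 18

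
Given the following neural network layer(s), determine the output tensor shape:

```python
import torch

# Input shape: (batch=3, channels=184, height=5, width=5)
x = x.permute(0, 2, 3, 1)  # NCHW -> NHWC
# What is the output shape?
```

Input: (3, 184, 5, 5) -> Output: (3, 5, 5, 184)

Answer: (3, 5, 5, 184)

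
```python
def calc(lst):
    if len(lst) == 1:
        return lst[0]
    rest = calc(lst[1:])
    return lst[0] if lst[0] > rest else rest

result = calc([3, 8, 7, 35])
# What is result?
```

Recursive max over [3, 8, 7, 35] = 35

Answer: 35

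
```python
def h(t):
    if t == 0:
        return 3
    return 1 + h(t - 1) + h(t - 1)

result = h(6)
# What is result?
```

h(t) = 1 + 2·h(t-1), h(0)=3. Closed form: (3+1)·2^6 - 1 = 255.

Answer: 255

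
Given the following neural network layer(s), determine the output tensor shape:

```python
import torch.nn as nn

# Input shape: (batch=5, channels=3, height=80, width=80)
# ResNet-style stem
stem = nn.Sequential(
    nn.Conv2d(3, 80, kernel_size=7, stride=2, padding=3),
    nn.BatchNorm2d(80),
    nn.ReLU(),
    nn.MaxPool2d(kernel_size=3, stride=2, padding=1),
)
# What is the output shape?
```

Input: (5, 3, 80, 80) -> after Conv2d 7x7 stride=2: (5, 80, 40, 40) -> Output: (5, 80, 20, 20)

Answer: (5, 80, 20, 20)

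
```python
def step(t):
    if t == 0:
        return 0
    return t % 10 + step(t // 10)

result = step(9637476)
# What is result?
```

Sum of digits of 9637476: 6 + 7 + 4 + 7 + 3 + 6 + 9 = 42

Answer: 42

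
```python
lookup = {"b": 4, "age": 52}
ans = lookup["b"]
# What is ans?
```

Trace:
`lookup = {"b": 4, "age": 52}` → lookup = {'b': 4, 'age': 52}
`ans = lookup["b"]` → ans = 4
So ans = 4

Answer: 4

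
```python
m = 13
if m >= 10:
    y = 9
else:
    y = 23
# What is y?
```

Trace:
`m = 13` → m = 13
`if m >= 10: ...` → m >= 10 is True → y = 9
So y = 9

Answer: 9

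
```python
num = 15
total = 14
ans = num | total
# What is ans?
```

Trace:
`num = 15` → num = 15
`total = 14` → total = 14
`ans = num | total` → ans = 15
So ans = 15

Answer: 15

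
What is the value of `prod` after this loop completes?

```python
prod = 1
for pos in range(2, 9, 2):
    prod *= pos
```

Product of even numbers 2 to 8
`prod` takes the values: 1 → 2 → 8 → 48 → 384

Answer: 384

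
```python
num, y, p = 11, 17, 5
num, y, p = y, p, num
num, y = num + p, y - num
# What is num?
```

Trace:
`num, y, p = 11, 17, 5` → num = 11; y = 17; p = 5
`num, y, p = y, p, num` → num = 17; y = 5; p = 11
`num, y = num + p, y - num` → num = 28; y = -12
So num = 28

Answer: 28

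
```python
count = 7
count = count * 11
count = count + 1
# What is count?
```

Trace:
`count = 7` → count = 7
`count = count * 11` → count = 77
`count = count + 1` → count = 78
So count = 78

Answer: 78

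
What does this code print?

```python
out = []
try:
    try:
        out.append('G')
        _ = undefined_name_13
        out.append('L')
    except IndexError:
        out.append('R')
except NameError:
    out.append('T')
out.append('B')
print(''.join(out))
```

Execution trace: 'G' (try body) → 'T' (outer except NameError) → 'B' (after the try/except). Output: GTB

Answer: GTB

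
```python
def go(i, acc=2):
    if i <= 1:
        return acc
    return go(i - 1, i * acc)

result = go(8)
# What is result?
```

Accumulator trace (n, acc): (8, 2) -> (7, 16) -> (6, 112) -> (5, 672) -> (4, 3360) -> (3, 13440) -> (2, 40320) -> (1, 80640) -> return 80640

Answer: 80640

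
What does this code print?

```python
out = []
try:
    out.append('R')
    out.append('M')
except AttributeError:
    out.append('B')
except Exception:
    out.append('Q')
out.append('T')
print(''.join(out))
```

Execution trace: 'R' (try body) → 'M' (try body, no exception) → 'T' (after the try/except). Output: RMT

Answer: RMT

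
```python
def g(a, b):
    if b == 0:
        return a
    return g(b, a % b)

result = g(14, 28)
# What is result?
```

g(14, 28) -> g(28, 14) -> g(14, 0) -> 14

Answer: 14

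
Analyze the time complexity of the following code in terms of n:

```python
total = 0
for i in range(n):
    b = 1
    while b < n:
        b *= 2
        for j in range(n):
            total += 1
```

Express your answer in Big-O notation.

Each loop level contributes: n × log n × n. Multiplying the contributions gives O(n^2 log n).

Answer: O(n^2 log n)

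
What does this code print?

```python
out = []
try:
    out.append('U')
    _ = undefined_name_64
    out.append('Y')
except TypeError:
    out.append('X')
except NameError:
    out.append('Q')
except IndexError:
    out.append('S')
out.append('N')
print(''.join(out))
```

Execution trace: 'U' (try body) → 'Q' (except NameError) → 'N' (after the try/except). Output: UQN

Answer: UQN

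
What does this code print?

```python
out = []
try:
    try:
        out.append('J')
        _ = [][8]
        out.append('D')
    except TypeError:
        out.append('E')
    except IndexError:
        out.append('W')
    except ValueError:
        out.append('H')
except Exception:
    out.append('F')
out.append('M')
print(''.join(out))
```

Execution trace: 'J' (inner try body) → 'W' (inner except IndexError) → 'M' (after the try/except). Output: JWM

Answer: JWM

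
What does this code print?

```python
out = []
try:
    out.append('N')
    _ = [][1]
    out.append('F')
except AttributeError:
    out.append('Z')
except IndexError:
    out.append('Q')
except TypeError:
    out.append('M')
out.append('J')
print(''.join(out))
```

Execution trace: 'N' (try body) → 'Q' (except IndexError) → 'J' (after the try/except). Output: NQJ

Answer: NQJ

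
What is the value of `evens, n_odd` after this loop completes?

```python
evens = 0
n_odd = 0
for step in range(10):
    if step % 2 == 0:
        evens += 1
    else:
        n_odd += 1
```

Count evens and odds in range(10)
`evens, n_odd` takes the values: (0, 0) → (1, 0) → (1, 1) → (2, 1) → (2, 2) → (3, 2) → (3, 3) → (4, 3) → (4, 4) → (5, 4) → (5, 5)

Answer: 5, 5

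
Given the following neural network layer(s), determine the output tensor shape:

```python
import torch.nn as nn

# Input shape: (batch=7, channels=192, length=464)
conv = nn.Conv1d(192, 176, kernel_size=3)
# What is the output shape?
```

Input: (7, 192, 464) -> Output: (7, 176, 462)

Answer: (7, 176, 462)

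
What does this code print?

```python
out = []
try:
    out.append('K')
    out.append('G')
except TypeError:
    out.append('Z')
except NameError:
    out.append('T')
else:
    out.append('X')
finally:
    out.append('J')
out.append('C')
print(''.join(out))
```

Execution trace: 'K' (try body) → 'G' (try body, no exception) → 'X' (else) → 'J' (finally) → 'C' (after the try/except). Output: KGXJC

Answer: KGXJC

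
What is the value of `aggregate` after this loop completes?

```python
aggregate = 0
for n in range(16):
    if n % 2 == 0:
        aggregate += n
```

Sum of even numbers 0 to 15
`aggregate` takes the values: 0 → 2 → 6 → 12 → 20 → 30 → 42 → 56

Answer: 56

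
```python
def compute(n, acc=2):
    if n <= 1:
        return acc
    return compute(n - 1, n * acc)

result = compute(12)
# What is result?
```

Accumulator trace (n, acc): (12, 2) -> (11, 24) -> (10, 264) -> (9, 2640) -> (8, 23760) -> (7, 190080) -> (6, 1330560) -> (5, 7983360) -> (4, 39916800) -> (3, 159667200) -> (2, 479001600) -> (1, 958003200) -> return 958003200

Answer: 958003200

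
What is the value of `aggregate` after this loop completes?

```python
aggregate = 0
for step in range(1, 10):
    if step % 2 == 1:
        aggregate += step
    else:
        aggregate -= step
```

Add odd, subtract even
`aggregate` takes the values: 0 → 1 → -1 → 2 → -2 → 3 → -3 → 4 → -4 → 5

Answer: 5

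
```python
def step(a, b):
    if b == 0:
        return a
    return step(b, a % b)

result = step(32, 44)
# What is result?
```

step(32, 44) -> step(44, 32) -> step(32, 12) -> step(12, 8) -> step(8, 4) -> step(4, 0) -> 4

Answer: 4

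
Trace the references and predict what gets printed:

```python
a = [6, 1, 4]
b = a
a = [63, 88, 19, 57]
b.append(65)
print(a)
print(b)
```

Key concept: rebinding vs mutation: a is rebound to a new list, b still points at the original.
Step by step:
`a = [6, 1, 4]` → a = [6, 1, 4]
`b = a` → b = [6, 1, 4] (same object as a)
`a = [63, 88, 19, 57]` → a = [63, 88, 19, 57]
`b.append(65)` → b = [6, 1, 4, 65]
`print(a)` → prints [63, 88, 19, 57]
`print(b)` → prints [6, 1, 4, 65]

Answer:
[63, 88, 19, 57]
[6, 1, 4, 65]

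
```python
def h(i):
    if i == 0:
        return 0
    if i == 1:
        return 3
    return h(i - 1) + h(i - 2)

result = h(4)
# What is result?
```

Build up from base cases: h(0)=0, h(1)=3, h(2)=3, h(3)=6, h(4)=9

Answer: 9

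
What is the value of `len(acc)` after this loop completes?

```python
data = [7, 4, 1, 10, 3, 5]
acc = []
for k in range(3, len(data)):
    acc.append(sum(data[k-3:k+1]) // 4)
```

Number of 4-element averages
`acc` takes the values: [] → [5] → [5, 4] → [5, 4, 4]
So `len(acc)` = 3

Answer: 3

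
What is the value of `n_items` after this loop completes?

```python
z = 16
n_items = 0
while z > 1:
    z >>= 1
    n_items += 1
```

Count right shifts until 1
`n_items` takes the values: 0 → 1 → 2 → 3 → 4

Answer: 4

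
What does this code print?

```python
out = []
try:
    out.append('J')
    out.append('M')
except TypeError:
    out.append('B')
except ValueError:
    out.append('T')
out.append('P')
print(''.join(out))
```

Execution trace: 'J' (try body) → 'M' (try body, no exception) → 'P' (after the try/except). Output: JMP

Answer: JMP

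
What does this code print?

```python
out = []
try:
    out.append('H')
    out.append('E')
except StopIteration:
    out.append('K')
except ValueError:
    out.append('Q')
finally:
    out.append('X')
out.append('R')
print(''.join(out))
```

Execution trace: 'H' (try body) → 'E' (try body, no exception) → 'X' (finally) → 'R' (after the try/except). Output: HEXR

Answer: HEXR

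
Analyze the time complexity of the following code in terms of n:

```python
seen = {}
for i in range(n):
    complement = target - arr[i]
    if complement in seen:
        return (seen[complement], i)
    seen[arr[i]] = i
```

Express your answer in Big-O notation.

This is Two sum with hash map. Time complexity: O(n).

Answer: O(n)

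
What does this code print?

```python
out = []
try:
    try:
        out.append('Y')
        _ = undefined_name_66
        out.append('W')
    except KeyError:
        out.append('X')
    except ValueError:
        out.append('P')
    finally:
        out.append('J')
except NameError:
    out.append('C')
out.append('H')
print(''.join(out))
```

Execution trace: 'Y' (try body) → 'J' (finally) → 'C' (outer except NameError) → 'H' (after the try/except). Output: YJCH

Answer: YJCH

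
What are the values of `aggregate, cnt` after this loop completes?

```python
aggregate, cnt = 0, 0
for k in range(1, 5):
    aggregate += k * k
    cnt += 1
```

Sum of squares and count
`aggregate, cnt` takes the values: (0, 0) → (1, 0) → (1, 1) → (5, 1) → (5, 2) → (14, 2) → (14, 3) → (30, 3) → (30, 4)

Answer: 30, 4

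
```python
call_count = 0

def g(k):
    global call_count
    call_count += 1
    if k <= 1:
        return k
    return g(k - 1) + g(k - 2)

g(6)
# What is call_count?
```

Calls(k) = 1 + Calls(k-1) + Calls(k-2); Calls(0)=Calls(1)=1. For k=6 this gives 25.

Answer: 25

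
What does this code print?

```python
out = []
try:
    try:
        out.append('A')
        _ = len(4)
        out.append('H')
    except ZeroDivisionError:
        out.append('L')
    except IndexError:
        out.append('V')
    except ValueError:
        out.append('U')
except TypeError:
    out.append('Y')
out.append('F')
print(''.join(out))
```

Execution trace: 'A' (try body) → 'Y' (outer except TypeError) → 'F' (after the try/except). Output: AYF

Answer: AYF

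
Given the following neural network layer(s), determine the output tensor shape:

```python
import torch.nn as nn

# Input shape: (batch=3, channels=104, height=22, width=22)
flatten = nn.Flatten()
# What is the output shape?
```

Input: (3, 104, 22, 22) -> Output: (3, 50336)

Answer: (3, 50336)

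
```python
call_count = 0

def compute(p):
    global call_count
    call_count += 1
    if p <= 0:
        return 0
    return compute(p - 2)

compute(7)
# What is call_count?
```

Linear recursion stepping by 2: 5 calls from p=7 down to ≤0.

Answer: 5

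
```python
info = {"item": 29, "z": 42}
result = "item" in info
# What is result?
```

Trace:
`info = {"item": 29, "z": 42}` → info = {'item': 29, 'z': 42}
`result = "item" in info` → result = True
So result = True

Answer: True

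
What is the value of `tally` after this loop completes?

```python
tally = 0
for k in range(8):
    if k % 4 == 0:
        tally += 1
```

Count numbers divisible by 4 in range(8)
`tally` takes the values: 0 → 1 → 2

Answer: 2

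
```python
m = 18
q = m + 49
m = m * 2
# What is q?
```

Trace:
`m = 18` → m = 18
`q = m + 49` → q = 67
`m = m * 2` → m = 36
So q = 67

Answer: 67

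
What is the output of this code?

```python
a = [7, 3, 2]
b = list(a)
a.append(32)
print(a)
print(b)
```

Key concept: list() constructor creates copy.
Step by step:
`a = [7, 3, 2]` → a = [7, 3, 2]
`b = list(a)` → b = [7, 3, 2]
`a.append(32)` → a = [7, 3, 2, 32]
`print(a)` → prints [7, 3, 2, 32]
`print(b)` → prints [7, 3, 2]

Answer:
[7, 3, 2, 32]
[7, 3, 2]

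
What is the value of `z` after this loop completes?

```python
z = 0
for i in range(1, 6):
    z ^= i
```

XOR of 1 to 5
`z` takes the values: 0 → 1 → 3 → 0 → 4 → 1

Answer: 1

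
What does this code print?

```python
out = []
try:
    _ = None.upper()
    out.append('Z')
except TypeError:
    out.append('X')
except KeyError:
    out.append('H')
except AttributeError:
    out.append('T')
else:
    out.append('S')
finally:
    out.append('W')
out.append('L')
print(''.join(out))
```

Execution trace: 'T' (except AttributeError) → 'W' (finally) → 'L' (after the try/except). Output: TWL

Answer: TWL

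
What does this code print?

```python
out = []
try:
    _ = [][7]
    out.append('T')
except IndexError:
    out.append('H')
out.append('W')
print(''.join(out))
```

Execution trace: 'H' (except IndexError) → 'W' (after the try/except). Output: HW

Answer: HW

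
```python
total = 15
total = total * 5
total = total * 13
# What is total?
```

Trace:
`total = 15` → total = 15
`total = total * 5` → total = 75
`total = total * 13` → total = 975
So total = 975

Answer: 975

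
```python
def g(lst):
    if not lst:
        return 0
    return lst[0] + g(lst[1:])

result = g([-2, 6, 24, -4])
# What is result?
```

(-2) + 6 + 24 + (-4) + 0 = 24

Answer: 24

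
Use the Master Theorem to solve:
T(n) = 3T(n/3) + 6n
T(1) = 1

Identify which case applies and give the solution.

a=3, b=3, f(n)=6n. log_3(3) = 1. Since c=1 = 1, Case 2 applies: T(n) = Θ(n^log_b(a) · log n) = O(n log n).

Answer: O(n log n) - Case 2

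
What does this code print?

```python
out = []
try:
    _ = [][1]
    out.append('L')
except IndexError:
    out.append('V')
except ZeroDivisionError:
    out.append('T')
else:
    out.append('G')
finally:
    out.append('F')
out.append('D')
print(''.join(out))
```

Execution trace: 'V' (except IndexError) → 'F' (finally) → 'D' (after the try/except). Output: VFD

Answer: VFD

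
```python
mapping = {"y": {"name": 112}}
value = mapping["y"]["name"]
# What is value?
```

Trace:
`mapping = {"y": {"name": 112}}` → mapping = {'y': {'name': 112}}
`value = mapping["y"]["name"]` → value = 112
So value = 112

Answer: 112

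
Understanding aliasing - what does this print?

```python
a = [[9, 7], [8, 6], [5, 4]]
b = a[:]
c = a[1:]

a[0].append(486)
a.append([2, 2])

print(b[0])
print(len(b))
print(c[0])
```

Key concept: slice with nested mutation.
Step by step:
`a = [[9, 7], [8, 6], [5, 4]]` → a = [[9, 7], [8, 6], [5, 4]]
`b = a[:]` → b = [[9, 7], [8, 6], [5, 4]]
`c = a[1:]` → c = [[8, 6], [5, 4]]
`a[0].append(486)` → a = [[9, 7, 486], [8, 6], [5, 4]]; b = [[9, 7, 486], [8, 6], [5, 4]]
`a.append([2, 2])` → a = [[9, 7, 486], [8, 6], [5, 4], [2, 2]]
`print(b[0])` → prints [9, 7, 486]
`print(len(b))` → prints 3
`print(c[0])` → prints [8, 6]

Answer:
[9, 7, 486]
3
[8, 6]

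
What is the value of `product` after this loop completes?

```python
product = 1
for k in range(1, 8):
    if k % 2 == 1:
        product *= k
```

Product of odd numbers 1 to 7
`product` takes the values: 1 → 3 → 15 → 105

Answer: 105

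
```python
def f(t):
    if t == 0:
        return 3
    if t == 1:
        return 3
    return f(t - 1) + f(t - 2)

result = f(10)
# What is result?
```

Build up from base cases: f(0)=3, f(1)=3, f(2)=6, f(3)=9, f(4)=15, f(5)=24, f(6)=39, ..., f(10)=267

Answer: 267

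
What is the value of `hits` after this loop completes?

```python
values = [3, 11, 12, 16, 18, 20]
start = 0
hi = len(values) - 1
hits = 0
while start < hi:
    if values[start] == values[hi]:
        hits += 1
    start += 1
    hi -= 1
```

Count matching pairs from ends
`hits` takes the values: 0

Answer: 0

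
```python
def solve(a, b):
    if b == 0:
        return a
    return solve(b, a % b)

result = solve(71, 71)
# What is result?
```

solve(71, 71) -> solve(71, 0) -> 71

Answer: 71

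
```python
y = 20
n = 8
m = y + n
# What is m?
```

Trace:
`y = 20` → y = 20
`n = 8` → n = 8
`m = y + n` → m = 28
So m = 28

Answer: 28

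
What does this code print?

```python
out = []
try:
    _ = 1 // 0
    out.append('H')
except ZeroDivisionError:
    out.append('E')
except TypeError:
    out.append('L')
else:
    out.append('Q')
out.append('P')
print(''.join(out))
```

Execution trace: 'E' (except ZeroDivisionError) → 'P' (after the try/except). Output: EP

Answer: EP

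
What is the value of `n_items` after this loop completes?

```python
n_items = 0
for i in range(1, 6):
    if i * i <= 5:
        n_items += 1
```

Count numbers where i² ≤ 5
`n_items` takes the values: 0 → 1 → 2

Answer: 2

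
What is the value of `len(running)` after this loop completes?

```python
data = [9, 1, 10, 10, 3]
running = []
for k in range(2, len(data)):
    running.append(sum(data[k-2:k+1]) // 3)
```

Number of 3-element averages
`running` takes the values: [] → [6] → [6, 7] → [6, 7, 7]
So `len(running)` = 3

Answer: 3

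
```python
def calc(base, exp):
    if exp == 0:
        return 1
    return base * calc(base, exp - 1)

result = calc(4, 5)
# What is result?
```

calc(4, 5) = 4 * 4 * 4 * 4 * 4 = 1024

Answer: 1024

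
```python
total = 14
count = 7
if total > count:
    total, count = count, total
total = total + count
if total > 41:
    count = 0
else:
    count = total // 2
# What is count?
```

Trace:
`total = 14` → total = 14
`count = 7` → count = 7
`if total > count: ...` → total > count is True → total = 7; count = 14
`total = total + count` → total = 21
`if total > 41: ...` → total > 41 is False, take else branch → count = 10
So count = 10

Answer: 10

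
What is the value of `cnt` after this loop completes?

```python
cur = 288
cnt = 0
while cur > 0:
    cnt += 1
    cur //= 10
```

Count digits by repeated division by 10
`cnt` takes the values: 0 → 1 → 2 → 3

Answer: 3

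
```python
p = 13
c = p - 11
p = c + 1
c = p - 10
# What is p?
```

Trace:
`p = 13` → p = 13
`c = p - 11` → c = 2
`p = c + 1` → p = 3
`c = p - 10` → c = -7
So p = 3

Answer: 3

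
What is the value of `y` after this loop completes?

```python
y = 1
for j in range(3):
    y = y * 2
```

Multiply by 2, 3 times: 1 * 2^3 = 8
`y` takes the values: 1 → 2 → 4 → 8

Answer: 8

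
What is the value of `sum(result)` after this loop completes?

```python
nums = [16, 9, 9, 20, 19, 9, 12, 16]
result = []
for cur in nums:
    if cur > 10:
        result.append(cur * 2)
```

Sum of doubled values > 10
`result` takes the values: [] → [32] → [32, 40] → [32, 40, 38] → [32, 40, 38, 24] → [32, 40, 38, 24, 32]
So `sum(result)` = 166

Answer: 166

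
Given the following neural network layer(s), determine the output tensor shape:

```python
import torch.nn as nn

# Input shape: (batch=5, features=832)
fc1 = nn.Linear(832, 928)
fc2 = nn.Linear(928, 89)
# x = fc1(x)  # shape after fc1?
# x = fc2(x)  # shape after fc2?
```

Input: (5, 832) -> after fc1: (5, 928) -> Output: (5, 89)

Answer: (5, 89)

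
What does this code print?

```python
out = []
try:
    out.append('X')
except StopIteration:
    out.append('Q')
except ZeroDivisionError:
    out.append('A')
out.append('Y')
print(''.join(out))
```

Execution trace: 'X' (try body, no exception) → 'Y' (after the try/except). Output: XY

Answer: XY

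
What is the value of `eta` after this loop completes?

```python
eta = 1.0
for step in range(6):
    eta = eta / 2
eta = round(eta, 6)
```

Halving LR 6 times: 1 / 2^6
`eta` takes the values: 1.0 → 0.5 → 0.25 → 0.125 → 0.0625 → 0.03125 → 0.015625

Answer: 0.015625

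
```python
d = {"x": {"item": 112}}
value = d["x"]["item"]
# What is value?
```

Trace:
`d = {"x": {"item": 112}}` → d = {'x': {'item': 112}}
`value = d["x"]["item"]` → value = 112
So value = 112

Answer: 112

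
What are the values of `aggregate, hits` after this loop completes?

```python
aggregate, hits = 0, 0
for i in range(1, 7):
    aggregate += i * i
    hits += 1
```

Sum of squares and count
`aggregate, hits` takes the values: (0, 0) → (1, 0) → (1, 1) → (5, 1) → (5, 2) → (14, 2) → (14, 3) → (30, 3) → (30, 4) → (55, 4) → (55, 5) → (91, 5) → (91, 6)

Answer: 91, 6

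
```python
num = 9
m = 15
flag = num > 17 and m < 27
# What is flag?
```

Trace:
`num = 9` → num = 9
`m = 15` → m = 15
`flag = num > 17 and m < 27` → flag = False
So flag = False

Answer: False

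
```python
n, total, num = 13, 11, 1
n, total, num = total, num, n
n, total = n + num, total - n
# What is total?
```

Trace:
`n, total, num = 13, 11, 1` → n = 13; total = 11; num = 1
`n, total, num = total, num, n` → n = 11; total = 1; num = 13
`n, total = n + num, total - n` → n = 24; total = -10
So total = -10

Answer: -10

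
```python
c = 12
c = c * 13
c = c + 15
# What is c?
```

Trace:
`c = 12` → c = 12
`c = c * 13` → c = 156
`c = c + 15` → c = 171
So c = 171

Answer: 171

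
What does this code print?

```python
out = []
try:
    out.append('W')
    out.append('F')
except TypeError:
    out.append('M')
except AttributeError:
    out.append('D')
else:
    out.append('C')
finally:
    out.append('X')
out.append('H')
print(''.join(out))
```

Execution trace: 'W' (try body) → 'F' (try body, no exception) → 'C' (else) → 'X' (finally) → 'H' (after the try/except). Output: WFCXH

Answer: WFCXH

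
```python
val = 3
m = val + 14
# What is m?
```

Trace:
`val = 3` → val = 3
`m = val + 14` → m = 17
So m = 17

Answer: 17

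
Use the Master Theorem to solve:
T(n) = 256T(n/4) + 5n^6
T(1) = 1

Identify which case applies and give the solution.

a=256, b=4, f(n)=5n^6. log_4(256) = 4. Since c=6 > 4 and the regularity condition holds (256(n/4)^6 = (256/4^6)n^6 with 256/4^6 < 1), Case 3 applies: T(n) = Θ(f(n)) = O(n^6).

Answer: O(n^6) - Case 3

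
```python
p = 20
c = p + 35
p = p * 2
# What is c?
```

Trace:
`p = 20` → p = 20
`c = p + 35` → c = 55
`p = p * 2` → p = 40
So c = 55

Answer: 55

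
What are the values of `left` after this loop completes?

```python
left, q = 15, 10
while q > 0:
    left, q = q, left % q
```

GCD of 15 and 10
`left` takes the values: 15 → 10 → 5

Answer: 5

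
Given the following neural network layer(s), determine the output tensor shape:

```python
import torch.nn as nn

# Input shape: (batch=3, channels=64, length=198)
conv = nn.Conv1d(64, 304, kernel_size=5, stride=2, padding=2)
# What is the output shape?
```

Input: (3, 64, 198) -> Output: (3, 304, 99)

Answer: (3, 304, 99)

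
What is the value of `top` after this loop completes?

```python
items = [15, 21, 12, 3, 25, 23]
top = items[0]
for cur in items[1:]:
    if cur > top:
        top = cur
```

Maximum of [15, 21, 12, 3, 25, 23]
`top` takes the values: 15 → 21 → 25

Answer: 25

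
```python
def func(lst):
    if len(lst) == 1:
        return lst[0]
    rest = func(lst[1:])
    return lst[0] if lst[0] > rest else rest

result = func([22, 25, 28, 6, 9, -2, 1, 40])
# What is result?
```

Recursive max over [22, 25, 28, 6, 9, -2, 1, 40] = 40

Answer: 40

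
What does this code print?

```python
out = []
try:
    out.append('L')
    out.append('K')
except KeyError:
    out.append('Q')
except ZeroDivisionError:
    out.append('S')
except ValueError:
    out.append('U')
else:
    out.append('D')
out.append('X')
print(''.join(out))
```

Execution trace: 'L' (try body) → 'K' (try body, no exception) → 'D' (else) → 'X' (after the try/except). Output: LKDX

Answer: LKDX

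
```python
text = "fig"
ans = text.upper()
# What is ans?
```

Trace:
`text = "fig"` → text = 'fig'
`ans = text.upper()` → ans = 'FIG'
So ans = 'FIG'

Answer: 'FIG'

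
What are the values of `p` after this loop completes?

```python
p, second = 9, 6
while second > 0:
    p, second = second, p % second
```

GCD of 9 and 6
`p` takes the values: 9 → 6 → 3

Answer: 3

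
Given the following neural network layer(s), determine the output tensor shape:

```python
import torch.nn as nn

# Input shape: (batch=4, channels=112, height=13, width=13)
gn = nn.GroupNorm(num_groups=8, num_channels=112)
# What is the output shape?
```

Input: (4, 112, 13, 13) -> Output: (4, 112, 13, 13)

Answer: (4, 112, 13, 13)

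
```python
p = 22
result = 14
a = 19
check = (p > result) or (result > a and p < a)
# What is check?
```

Trace:
`p = 22` → p = 22
`result = 14` → result = 14
`a = 19` → a = 19
`check = (p > result) or (result > a and p < a)` → check = True
So check = True

Answer: True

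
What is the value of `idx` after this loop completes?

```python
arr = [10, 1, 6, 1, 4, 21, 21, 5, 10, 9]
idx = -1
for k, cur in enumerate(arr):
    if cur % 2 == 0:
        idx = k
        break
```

First even number index in [10, 1, 6, 1, 4, 21, 21, 5, 10, 9]
`idx` takes the values: -1 → 0

Answer: 0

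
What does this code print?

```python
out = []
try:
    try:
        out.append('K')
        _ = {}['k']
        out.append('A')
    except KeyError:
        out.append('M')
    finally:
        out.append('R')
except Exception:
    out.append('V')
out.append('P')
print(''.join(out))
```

Execution trace: 'K' (inner try body) → 'M' (inner except KeyError) → 'R' (inner finally) → 'P' (after the try/except). Output: KMRP

Answer: KMRP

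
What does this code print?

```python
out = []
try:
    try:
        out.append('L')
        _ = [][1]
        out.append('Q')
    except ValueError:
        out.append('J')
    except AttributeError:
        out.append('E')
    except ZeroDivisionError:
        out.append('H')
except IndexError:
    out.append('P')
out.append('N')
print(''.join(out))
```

Execution trace: 'L' (try body) → 'P' (outer except IndexError) → 'N' (after the try/except). Output: LPN

Answer: LPN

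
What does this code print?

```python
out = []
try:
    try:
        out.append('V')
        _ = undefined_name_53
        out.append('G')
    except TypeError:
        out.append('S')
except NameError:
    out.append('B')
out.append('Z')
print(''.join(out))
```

Execution trace: 'V' (try body) → 'B' (outer except NameError) → 'Z' (after the try/except). Output: VBZ

Answer: VBZ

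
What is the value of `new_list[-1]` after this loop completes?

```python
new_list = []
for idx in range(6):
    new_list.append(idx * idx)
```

Last element of squares 0 to 5
`new_list` takes the values: [] → [0] → [0, 1] → [0, 1, 4] → [0, 1, 4, 9] → [0, 1, 4, 9, 16] → [0, 1, 4, 9, 16, 25]
So `new_list[-1]` = 25

Answer: 25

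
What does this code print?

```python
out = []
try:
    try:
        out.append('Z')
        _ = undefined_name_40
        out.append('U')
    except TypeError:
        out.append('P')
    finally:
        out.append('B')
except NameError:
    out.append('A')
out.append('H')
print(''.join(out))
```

Execution trace: 'Z' (try body) → 'B' (finally) → 'A' (outer except NameError) → 'H' (after the try/except). Output: ZBAH

Answer: ZBAH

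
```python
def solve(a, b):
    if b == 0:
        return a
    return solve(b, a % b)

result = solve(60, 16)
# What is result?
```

solve(60, 16) -> solve(16, 12) -> solve(12, 4) -> solve(4, 0) -> 4

Answer: 4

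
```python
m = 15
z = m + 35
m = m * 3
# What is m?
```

Trace:
`m = 15` → m = 15
`z = m + 35` → z = 50
`m = m * 3` → m = 45
So m = 45

Answer: 45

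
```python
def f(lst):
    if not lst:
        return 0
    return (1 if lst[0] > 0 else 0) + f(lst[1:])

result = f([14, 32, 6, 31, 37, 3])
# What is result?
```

Count of positive elements in [14, 32, 6, 31, 37, 3] = 6

Answer: 6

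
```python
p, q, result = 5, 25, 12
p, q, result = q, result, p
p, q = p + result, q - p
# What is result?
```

Trace:
`p, q, result = 5, 25, 12` → p = 5; q = 25; result = 12
`p, q, result = q, result, p` → p = 25; q = 12; result = 5
`p, q = p + result, q - p` → p = 30; q = -13
So result = 5

Answer: 5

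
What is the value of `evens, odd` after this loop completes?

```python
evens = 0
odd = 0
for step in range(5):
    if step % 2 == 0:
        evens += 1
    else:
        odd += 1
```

Count evens and odds in range(5)
`evens, odd` takes the values: (0, 0) → (1, 0) → (1, 1) → (2, 1) → (2, 2) → (3, 2)

Answer: 3, 2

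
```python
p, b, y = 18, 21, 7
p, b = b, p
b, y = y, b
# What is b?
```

Trace:
`p, b, y = 18, 21, 7` → p = 18; b = 21; y = 7
`p, b = b, p` → p = 21; b = 18
`b, y = y, b` → b = 7; y = 18
So b = 7

Answer: 7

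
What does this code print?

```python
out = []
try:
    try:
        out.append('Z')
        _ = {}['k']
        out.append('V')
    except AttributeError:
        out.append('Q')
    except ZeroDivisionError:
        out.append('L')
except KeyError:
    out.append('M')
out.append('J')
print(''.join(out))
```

Execution trace: 'Z' (try body) → 'M' (outer except KeyError) → 'J' (after the try/except). Output: ZMJ

Answer: ZMJ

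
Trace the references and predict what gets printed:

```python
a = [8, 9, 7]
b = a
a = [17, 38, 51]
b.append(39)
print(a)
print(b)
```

Key concept: rebinding vs mutation: a is rebound to a new list, b still points at the original.
Step by step:
`a = [8, 9, 7]` → a = [8, 9, 7]
`b = a` → b = [8, 9, 7] (same object as a)
`a = [17, 38, 51]` → a = [17, 38, 51]
`b.append(39)` → b = [8, 9, 7, 39]
`print(a)` → prints [17, 38, 51]
`print(b)` → prints [8, 9, 7, 39]

Answer:
[17, 38, 51]
[8, 9, 7, 39]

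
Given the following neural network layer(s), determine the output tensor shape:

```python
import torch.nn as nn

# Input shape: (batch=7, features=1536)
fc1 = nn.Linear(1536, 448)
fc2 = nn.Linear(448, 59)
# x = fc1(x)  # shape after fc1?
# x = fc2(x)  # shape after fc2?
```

Input: (7, 1536) -> after fc1: (7, 448) -> Output: (7, 59)

Answer: (7, 59)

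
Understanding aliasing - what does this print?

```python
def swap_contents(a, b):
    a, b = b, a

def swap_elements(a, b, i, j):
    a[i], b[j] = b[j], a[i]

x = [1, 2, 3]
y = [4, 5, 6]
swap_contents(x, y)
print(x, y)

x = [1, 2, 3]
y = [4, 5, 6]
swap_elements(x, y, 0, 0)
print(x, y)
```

Key concept: parameter rebinding vs mutation.
Step by step:
`x = [1, 2, 3]` → x = [1, 2, 3]
`y = [4, 5, 6]` → y = [4, 5, 6]
`swap_contents(x, y)` → no visible change to tracked variables
`print(x, y)` → prints [1, 2, 3] [4, 5, 6]
`x = [1, 2, 3]` → x = [1, 2, 3]
`y = [4, 5, 6]` → y = [4, 5, 6]
`swap_elements(x, y, 0, 0)` → x = [4, 2, 3]; y = [1, 5, 6]
`print(x, y)` → prints [4, 2, 3] [1, 5, 6]

Answer:
[1, 2, 3] [4, 5, 6]
[4, 2, 3] [1, 5, 6]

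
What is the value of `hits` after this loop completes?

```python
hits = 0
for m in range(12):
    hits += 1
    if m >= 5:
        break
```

Loop breaks when m reaches 5, hits is 6
`hits` takes the values: 0 → 1 → 2 → 3 → 4 → 5 → 6

Answer: 6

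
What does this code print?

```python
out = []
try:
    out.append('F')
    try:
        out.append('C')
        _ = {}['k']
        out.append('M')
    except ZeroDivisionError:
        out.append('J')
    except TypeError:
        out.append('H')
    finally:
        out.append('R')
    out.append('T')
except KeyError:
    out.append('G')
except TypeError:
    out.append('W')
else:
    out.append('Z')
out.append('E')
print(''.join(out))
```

Execution trace: 'F' (try body) → 'C' (inner try body) → 'R' (inner finally) → 'G' (except KeyError) → 'E' (after the try/except). Output: FCRGE

Answer: FCRGE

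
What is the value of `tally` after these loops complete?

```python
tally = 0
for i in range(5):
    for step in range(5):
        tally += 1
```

5 * 5 = 25
`tally` takes the values: 0 → 1 → 2 → 3 → 4 → 5 → 6 → 7 → 8 → 9 → 10 → 11 → 12 → 13 → 14 → 15 → 16 → 17 → 18 → 19 → 20 → 21 → 22 → 23 → 24 → 25

Answer: 25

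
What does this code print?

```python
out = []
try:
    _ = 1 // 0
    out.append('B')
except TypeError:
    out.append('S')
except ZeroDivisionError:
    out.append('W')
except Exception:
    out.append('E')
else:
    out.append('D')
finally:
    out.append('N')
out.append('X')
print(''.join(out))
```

Execution trace: 'W' (except ZeroDivisionError) → 'N' (finally) → 'X' (after the try/except). Output: WNX

Answer: WNX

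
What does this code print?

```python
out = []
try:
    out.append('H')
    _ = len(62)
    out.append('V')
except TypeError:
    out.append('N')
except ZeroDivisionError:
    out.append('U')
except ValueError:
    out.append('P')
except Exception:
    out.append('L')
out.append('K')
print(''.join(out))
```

Execution trace: 'H' (try body) → 'N' (except TypeError) → 'K' (after the try/except). Output: HNK

Answer: HNK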